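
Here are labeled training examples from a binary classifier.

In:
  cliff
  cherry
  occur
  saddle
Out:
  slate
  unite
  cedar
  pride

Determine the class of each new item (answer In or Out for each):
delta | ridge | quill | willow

One predicate separates the groups cleanly: has a double letter.
delta — no doubled letter, hence Out. ridge — no doubled letter, hence Out. quill — 'll' doubled, hence In. willow — 'll' doubled, hence In.

Out, Out, In, In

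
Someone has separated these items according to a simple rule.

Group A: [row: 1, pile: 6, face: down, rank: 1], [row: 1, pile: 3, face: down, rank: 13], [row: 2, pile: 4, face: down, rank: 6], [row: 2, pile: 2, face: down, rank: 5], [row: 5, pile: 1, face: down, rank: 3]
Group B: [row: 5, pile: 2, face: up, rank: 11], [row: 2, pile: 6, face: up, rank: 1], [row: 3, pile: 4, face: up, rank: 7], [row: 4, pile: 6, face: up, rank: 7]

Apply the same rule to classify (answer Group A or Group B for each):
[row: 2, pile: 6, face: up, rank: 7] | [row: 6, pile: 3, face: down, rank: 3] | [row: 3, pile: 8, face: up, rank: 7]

Group B, Group A, Group B

Checking candidate rules against both groups, what survives is: face is down.
[row: 2, pile: 6, face: up, rank: 7]: face is up — fails the rule, so Group B.
[row: 6, pile: 3, face: down, rank: 3]: face is down — has this property, so Group A.
[row: 3, pile: 8, face: up, rank: 7]: face is up — fails the rule, so Group B.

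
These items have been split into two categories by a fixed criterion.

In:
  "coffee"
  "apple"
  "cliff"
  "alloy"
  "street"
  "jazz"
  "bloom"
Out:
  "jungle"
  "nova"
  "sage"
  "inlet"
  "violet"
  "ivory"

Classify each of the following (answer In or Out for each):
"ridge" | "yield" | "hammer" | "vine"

Out, Out, In, Out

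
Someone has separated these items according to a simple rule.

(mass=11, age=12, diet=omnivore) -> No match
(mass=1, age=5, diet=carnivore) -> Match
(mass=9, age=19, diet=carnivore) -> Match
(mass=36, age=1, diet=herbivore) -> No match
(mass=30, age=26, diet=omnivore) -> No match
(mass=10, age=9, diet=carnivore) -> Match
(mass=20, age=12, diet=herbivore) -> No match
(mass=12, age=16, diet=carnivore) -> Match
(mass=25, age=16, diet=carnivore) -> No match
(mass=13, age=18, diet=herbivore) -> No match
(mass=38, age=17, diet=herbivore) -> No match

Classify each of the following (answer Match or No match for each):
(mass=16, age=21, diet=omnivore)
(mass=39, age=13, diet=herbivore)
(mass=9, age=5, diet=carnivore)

The common property of the 'Match' items is: diet is carnivore AND mass ≤ 12. No 'No match' item has it.
(mass=16, age=21, diet=omnivore) → diet is omnivore, mass = 16 → No match.
(mass=39, age=13, diet=herbivore) → diet is herbivore, mass = 39 → No match.
(mass=9, age=5, diet=carnivore) → diet is carnivore, mass = 9 → Match.

No match, No match, Match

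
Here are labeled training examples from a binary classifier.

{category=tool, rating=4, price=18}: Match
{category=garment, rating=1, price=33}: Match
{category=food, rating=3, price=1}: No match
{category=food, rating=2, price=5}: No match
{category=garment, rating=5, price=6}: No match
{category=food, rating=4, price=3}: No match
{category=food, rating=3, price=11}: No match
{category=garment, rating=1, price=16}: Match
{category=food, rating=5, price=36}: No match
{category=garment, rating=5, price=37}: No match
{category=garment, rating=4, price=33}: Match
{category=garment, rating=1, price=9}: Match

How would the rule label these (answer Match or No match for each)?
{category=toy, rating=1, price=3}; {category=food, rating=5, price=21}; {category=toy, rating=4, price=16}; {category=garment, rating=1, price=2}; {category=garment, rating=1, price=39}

Every 'Match' example satisfies: category is not food AND rating ≤ 4. None of the 'No match' examples do.
{category=toy, rating=1, price=3} → category is toy, rating = 1 → Match.
{category=food, rating=5, price=21} → category is food, rating = 5 → No match.
{category=toy, rating=4, price=16} → category is toy, rating = 4 → Match.
{category=garment, rating=1, price=2} → category is garment, rating = 1 → Match.
{category=garment, rating=1, price=39} → category is garment, rating = 1 → Match.

Match, No match, Match, Match, Match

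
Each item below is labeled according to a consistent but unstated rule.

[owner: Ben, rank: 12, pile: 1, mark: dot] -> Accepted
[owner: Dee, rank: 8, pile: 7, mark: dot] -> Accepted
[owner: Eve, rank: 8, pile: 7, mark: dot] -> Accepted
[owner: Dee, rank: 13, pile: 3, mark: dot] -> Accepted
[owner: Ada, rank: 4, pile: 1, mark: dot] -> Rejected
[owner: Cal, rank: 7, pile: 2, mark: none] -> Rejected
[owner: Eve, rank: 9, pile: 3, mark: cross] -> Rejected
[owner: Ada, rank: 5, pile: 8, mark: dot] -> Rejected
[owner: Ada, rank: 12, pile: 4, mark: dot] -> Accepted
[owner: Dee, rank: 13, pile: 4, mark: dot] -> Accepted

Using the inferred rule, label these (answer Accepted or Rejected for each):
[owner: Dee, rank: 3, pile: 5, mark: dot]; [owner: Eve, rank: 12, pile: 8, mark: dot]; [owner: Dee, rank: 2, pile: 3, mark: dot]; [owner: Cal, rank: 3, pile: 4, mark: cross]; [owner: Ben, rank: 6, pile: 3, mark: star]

Rejected, Accepted, Rejected, Rejected, Rejected

Every 'Accepted' example satisfies: mark is dot AND rank ≥ 7. None of the 'Rejected' examples do.
[owner: Dee, rank: 3, pile: 5, mark: dot]: mark is dot, rank = 3, does not satisfy this → Rejected. [owner: Eve, rank: 12, pile: 8, mark: dot]: mark is dot, rank = 12, qualifies → Accepted. [owner: Dee, rank: 2, pile: 3, mark: dot]: mark is dot, rank = 2, does not satisfy this → Rejected. [owner: Cal, rank: 3, pile: 4, mark: cross]: mark is cross, rank = 3, does not satisfy this → Rejected. [owner: Ben, rank: 6, pile: 3, mark: star]: mark is star, rank = 6, does not satisfy this → Rejected.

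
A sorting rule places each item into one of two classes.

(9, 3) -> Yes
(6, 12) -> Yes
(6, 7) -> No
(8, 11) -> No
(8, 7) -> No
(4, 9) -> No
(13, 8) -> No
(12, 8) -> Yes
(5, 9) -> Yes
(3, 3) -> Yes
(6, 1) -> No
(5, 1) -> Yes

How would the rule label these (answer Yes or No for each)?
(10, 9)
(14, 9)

One predicate separates the groups cleanly: sum is even.
(10, 9): 10+9 = 19 — doesn't qualify, so No. (14, 9): 14+9 = 23 — doesn't qualify, so No.

No, No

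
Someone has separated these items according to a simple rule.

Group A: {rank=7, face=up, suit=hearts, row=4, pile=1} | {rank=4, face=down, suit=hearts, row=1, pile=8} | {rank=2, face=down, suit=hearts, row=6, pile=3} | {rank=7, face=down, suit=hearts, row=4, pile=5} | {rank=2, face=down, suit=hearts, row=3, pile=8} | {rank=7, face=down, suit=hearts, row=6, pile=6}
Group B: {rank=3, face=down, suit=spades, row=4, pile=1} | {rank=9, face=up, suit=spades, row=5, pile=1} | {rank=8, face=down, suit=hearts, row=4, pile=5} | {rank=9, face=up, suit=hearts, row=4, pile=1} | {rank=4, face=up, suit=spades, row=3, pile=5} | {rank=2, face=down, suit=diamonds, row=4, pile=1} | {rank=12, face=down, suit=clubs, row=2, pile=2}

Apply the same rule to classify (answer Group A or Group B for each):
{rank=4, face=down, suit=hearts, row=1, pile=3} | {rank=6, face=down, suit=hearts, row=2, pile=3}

Group A, Group A

One predicate separates the groups cleanly: suit is hearts AND rank ≤ 7.
{rank=4, face=down, suit=hearts, row=1, pile=3}: suit is hearts, rank = 4 — checks out, so Group A.
{rank=6, face=down, suit=hearts, row=2, pile=3}: suit is hearts, rank = 6 — checks out, so Group A.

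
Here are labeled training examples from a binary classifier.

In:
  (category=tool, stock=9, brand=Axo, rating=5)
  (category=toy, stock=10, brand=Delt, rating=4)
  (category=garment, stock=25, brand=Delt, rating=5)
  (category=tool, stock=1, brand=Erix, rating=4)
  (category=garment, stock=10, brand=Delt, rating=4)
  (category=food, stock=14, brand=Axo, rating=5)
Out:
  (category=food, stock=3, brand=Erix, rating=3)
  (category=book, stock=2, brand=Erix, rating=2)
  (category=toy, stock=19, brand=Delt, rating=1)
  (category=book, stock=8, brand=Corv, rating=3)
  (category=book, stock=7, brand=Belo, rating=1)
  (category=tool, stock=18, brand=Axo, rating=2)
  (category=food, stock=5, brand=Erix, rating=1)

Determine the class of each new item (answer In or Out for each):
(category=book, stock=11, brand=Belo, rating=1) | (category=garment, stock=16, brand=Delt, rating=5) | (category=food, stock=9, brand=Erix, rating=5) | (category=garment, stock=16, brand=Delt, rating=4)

Out, In, In, In

One predicate separates the groups cleanly: rating ≥ 4.
(category=book, stock=11, brand=Belo, rating=1) → rating = 1 → Out. (category=garment, stock=16, brand=Delt, rating=5) → rating = 5 → In. (category=food, stock=9, brand=Erix, rating=5) → rating = 5 → In. (category=garment, stock=16, brand=Delt, rating=4) → rating = 4 → In.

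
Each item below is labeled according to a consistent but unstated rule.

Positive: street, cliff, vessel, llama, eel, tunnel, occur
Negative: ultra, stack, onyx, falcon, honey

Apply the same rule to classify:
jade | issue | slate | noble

Negative, Positive, Negative, Negative

All 'Positive' examples share one property — has a double letter — and every 'Negative' example lacks it.
jade: no doubled letter — fails the rule, so Negative.
issue: 'ss' doubled — matches, so Positive.
slate: no doubled letter — fails the rule, so Negative.
noble: no doubled letter — fails the rule, so Negative.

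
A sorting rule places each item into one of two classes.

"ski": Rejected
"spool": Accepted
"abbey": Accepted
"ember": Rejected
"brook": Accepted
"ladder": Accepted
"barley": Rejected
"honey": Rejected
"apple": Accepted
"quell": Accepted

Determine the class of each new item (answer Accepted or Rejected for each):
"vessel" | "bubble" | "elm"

Accepted, Accepted, Rejected

Comparing the two groups points to one rule — has a double letter.
"vessel" — 'ss' doubled, hence Accepted.
"bubble" — 'bb' doubled, hence Accepted.
"elm" — no doubled letter, hence Rejected.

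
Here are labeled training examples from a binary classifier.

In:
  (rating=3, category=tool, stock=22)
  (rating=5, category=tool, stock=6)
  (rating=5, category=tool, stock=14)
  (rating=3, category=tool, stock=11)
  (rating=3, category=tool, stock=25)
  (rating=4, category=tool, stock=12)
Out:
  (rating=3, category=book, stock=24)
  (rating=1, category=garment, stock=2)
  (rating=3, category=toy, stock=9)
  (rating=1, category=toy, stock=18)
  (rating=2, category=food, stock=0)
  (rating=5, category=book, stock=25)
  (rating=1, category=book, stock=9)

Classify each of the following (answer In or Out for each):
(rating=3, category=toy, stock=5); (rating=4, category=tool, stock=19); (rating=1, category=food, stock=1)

Out, In, Out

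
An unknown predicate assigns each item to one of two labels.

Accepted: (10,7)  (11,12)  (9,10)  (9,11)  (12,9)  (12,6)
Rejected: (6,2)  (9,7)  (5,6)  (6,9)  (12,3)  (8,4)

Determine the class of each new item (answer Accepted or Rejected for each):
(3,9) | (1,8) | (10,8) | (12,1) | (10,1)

The pattern is that an item is 'Accepted' exactly when: sum ≥ 17.
(3,9): 3+9 = 12 — fails the rule, so Rejected. (1,8): 1+8 = 9 — fails the rule, so Rejected. (10,8): 10+8 = 18 — has this property, so Accepted. (12,1): 12+1 = 13 — fails the rule, so Rejected. (10,1): 10+1 = 11 — fails the rule, so Rejected.

Rejected, Rejected, Accepted, Rejected, Rejected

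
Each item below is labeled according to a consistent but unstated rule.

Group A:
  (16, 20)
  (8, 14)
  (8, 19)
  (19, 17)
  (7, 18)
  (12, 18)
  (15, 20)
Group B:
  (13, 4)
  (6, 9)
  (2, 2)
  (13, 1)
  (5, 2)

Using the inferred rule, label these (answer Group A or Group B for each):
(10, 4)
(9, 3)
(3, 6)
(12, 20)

Group B, Group B, Group B, Group A

The simplest hypothesis consistent with all the labels is: sum ≥ 22.
(10, 4): Group B (10+4 = 14). (9, 3): Group B (9+3 = 12). (3, 6): Group B (3+6 = 9). (12, 20): Group A (12+20 = 32).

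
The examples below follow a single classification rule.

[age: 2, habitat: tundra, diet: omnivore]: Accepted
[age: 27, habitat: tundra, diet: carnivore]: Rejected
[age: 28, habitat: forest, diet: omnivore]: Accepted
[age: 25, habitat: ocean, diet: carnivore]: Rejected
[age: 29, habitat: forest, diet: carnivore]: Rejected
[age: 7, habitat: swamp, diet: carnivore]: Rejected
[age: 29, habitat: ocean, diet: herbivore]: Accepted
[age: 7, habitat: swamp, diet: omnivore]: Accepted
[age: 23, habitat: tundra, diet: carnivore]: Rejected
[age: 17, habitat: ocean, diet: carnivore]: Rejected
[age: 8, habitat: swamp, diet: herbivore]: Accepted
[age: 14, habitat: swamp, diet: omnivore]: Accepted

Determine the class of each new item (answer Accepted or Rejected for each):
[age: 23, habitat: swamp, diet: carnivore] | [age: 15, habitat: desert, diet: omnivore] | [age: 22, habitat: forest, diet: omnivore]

Rejected, Accepted, Accepted

Rule: diet is not carnivore. This holds for each 'Accepted' example and fails for each 'Rejected' one.
Rejected: [age: 23, habitat: swamp, diet: carnivore], since diet is carnivore. Accepted: [age: 15, habitat: desert, diet: omnivore], since diet is omnivore. Accepted: [age: 22, habitat: forest, diet: omnivore], since diet is omnivore.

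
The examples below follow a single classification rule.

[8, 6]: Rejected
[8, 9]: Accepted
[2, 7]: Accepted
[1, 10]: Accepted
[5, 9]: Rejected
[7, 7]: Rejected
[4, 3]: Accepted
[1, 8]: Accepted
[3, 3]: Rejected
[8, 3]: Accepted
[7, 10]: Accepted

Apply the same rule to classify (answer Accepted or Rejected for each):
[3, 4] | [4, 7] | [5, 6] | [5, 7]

The rule appears to be: sum is odd.
[3, 4]: 3+4 = 7, qualifies → Accepted.
[4, 7]: 4+7 = 11, qualifies → Accepted.
[5, 6]: 5+6 = 11, qualifies → Accepted.
[5, 7]: 5+7 = 12, does not satisfy this → Rejected.

Accepted, Accepted, Accepted, Rejected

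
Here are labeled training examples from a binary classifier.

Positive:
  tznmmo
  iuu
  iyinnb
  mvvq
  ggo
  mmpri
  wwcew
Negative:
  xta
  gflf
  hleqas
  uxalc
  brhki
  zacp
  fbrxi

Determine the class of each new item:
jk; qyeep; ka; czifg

Negative, Positive, Negative, Negative

The classifier is using: has a double letter.
Negative: jk, since no doubled letter.
Positive: qyeep, since 'ee' doubled.
Negative: ka, since no doubled letter.
Negative: czifg, since no doubled letter.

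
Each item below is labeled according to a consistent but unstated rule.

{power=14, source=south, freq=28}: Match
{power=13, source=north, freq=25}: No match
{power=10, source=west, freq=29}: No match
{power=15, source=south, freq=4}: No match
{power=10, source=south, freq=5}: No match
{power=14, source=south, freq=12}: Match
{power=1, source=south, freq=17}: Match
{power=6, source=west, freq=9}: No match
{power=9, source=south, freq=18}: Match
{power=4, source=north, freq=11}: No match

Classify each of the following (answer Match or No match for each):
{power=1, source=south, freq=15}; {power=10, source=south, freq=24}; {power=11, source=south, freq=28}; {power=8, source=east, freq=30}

The pattern is that an item is 'Match' exactly when: source is south AND freq ≥ 9.
{power=1, source=south, freq=15} → source is south, freq = 15 → Match. {power=10, source=south, freq=24} → source is south, freq = 24 → Match. {power=11, source=south, freq=28} → source is south, freq = 28 → Match. {power=8, source=east, freq=30} → source is east, freq = 30 → No match.

Match, Match, Match, No match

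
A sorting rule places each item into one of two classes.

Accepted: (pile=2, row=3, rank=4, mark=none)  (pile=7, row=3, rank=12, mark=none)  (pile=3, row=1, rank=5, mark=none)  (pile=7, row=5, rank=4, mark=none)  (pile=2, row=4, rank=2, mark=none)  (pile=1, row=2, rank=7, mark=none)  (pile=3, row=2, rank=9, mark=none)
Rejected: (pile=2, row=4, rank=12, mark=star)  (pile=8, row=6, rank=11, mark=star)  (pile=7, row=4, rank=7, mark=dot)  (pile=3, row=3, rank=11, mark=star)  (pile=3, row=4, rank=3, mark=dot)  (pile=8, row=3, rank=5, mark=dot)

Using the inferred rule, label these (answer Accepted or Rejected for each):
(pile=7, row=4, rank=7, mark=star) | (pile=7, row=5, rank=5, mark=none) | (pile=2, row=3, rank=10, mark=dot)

Rejected, Accepted, Rejected

Looking at the examples, the only property every 'Accepted' case has and every 'Rejected' case lacks is: mark is none.
(pile=7, row=4, rank=7, mark=star) → mark is star → Rejected.
(pile=7, row=5, rank=5, mark=none) → mark is none → Accepted.
(pile=2, row=3, rank=10, mark=dot) → mark is dot → Rejected.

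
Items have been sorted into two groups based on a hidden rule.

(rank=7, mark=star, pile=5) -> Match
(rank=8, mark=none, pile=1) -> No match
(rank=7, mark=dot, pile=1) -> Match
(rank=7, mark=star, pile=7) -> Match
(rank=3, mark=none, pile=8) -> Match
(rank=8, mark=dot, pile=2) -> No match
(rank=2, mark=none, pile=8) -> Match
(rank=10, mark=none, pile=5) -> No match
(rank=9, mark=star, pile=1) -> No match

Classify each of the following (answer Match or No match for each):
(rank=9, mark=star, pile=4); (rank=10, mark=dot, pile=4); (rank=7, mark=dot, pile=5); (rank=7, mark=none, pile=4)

'Match' ⟺ rank ≤ 7.

No match, No match, Match, Match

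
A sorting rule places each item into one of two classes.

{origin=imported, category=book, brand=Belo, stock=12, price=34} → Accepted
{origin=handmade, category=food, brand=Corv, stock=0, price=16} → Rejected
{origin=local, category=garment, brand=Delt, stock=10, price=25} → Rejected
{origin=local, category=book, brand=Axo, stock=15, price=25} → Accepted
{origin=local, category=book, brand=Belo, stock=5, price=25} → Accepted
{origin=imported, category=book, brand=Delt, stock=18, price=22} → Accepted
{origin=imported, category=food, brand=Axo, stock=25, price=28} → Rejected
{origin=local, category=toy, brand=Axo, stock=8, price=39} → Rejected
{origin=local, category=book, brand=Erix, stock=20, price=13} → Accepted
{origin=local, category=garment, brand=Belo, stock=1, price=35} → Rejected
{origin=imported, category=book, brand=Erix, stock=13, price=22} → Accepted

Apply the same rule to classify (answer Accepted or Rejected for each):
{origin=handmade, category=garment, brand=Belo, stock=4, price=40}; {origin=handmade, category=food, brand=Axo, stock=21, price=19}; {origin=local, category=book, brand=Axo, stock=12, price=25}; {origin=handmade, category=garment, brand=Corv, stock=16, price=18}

The rule appears to be: category is book.

Rejected, Rejected, Accepted, Rejected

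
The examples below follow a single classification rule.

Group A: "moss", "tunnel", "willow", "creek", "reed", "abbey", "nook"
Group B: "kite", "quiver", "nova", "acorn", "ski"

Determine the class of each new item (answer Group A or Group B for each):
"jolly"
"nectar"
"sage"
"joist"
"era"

Group A, Group B, Group B, Group B, Group B

The rule appears to be: has a double letter.
"jolly" → 'll' doubled → Group A.
"nectar" → no doubled letter → Group B.
"sage" → no doubled letter → Group B.
"joist" → no doubled letter → Group B.
"era" → no doubled letter → Group B.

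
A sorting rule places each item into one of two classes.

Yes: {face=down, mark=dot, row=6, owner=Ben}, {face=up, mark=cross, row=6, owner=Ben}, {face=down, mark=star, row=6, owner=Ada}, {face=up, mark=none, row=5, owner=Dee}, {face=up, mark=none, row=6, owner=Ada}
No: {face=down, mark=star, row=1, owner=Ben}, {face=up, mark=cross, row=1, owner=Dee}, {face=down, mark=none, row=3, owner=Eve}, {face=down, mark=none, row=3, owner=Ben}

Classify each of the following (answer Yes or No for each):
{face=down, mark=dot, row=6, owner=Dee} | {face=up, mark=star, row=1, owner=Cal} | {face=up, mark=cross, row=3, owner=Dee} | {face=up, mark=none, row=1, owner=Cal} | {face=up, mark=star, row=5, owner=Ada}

Yes, No, No, No, Yes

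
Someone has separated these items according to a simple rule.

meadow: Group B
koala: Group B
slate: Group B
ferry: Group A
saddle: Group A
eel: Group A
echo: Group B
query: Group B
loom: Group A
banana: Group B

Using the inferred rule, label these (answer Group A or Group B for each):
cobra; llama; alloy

Group B, Group A, Group A

The pattern is that an item is 'Group A' exactly when: has a double letter.
Group B: cobra, since no doubled letter.
Group A: llama, since 'll' doubled.
Group A: alloy, since 'll' doubled.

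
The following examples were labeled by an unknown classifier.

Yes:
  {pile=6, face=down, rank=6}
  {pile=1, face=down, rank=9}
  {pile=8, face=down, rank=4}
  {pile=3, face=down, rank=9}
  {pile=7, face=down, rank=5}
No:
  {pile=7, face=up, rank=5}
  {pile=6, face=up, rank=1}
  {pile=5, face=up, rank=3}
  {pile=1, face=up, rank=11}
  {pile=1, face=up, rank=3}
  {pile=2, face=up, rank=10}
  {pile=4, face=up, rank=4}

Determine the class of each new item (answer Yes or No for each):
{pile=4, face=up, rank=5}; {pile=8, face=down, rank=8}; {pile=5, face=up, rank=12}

No, Yes, No

The distinguishing property — face is down — holds for all the 'Yes' cases and none of the 'No' cases.
{pile=4, face=up, rank=5}: No (face is up). {pile=8, face=down, rank=8}: Yes (face is down). {pile=5, face=up, rank=12}: No (face is up).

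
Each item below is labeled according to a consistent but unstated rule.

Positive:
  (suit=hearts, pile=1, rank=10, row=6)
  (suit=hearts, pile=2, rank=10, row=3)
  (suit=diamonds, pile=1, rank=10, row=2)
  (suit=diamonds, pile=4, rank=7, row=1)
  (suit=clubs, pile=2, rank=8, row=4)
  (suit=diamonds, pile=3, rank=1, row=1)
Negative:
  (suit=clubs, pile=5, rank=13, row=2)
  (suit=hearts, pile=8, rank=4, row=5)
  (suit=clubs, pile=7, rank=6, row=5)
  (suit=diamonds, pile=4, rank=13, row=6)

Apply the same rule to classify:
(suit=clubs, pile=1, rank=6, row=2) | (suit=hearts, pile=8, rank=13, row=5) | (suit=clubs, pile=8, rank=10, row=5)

All 'Positive' examples share one property — pile ≤ 4 AND rank ≤ 10 — and every 'Negative' example lacks it.
(suit=clubs, pile=1, rank=6, row=2): Positive (pile = 1, rank = 6).
(suit=hearts, pile=8, rank=13, row=5): Negative (pile = 8, rank = 13).
(suit=clubs, pile=8, rank=10, row=5): Negative (pile = 8, rank = 10).

Positive, Negative, Negative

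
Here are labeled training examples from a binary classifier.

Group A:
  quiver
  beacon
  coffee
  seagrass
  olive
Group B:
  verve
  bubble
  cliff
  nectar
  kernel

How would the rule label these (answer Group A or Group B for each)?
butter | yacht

Group B, Group B

'Group A' ⟺ has ≥ 3 vowels.
butter: 2 vowels, fails this test → Group B.
yacht: 1 vowel, fails this test → Group B.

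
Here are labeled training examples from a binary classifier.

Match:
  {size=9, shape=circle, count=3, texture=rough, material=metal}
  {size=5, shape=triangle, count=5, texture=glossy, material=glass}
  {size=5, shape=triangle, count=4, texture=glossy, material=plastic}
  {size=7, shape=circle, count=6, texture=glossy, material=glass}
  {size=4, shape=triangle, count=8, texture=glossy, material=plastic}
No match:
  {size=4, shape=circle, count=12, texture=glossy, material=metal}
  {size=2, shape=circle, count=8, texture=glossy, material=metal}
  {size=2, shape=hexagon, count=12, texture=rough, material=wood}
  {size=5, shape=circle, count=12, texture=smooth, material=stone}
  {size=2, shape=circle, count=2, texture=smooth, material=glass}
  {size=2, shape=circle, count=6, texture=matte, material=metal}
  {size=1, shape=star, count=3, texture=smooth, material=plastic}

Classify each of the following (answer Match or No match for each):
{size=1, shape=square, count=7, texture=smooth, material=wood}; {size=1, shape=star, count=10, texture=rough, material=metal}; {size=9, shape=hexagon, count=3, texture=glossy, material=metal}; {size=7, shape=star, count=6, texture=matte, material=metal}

No match, No match, Match, Match

The distinguishing property — count ≤ 8 AND size ≥ 4 — holds for all the 'Match' cases and none of the 'No match' cases.
{size=1, shape=square, count=7, texture=smooth, material=wood} → count = 7, size = 1 → No match. {size=1, shape=star, count=10, texture=rough, material=metal} → count = 10, size = 1 → No match. {size=9, shape=hexagon, count=3, texture=glossy, material=metal} → count = 3, size = 9 → Match. {size=7, shape=star, count=6, texture=matte, material=metal} → count = 6, size = 7 → Match.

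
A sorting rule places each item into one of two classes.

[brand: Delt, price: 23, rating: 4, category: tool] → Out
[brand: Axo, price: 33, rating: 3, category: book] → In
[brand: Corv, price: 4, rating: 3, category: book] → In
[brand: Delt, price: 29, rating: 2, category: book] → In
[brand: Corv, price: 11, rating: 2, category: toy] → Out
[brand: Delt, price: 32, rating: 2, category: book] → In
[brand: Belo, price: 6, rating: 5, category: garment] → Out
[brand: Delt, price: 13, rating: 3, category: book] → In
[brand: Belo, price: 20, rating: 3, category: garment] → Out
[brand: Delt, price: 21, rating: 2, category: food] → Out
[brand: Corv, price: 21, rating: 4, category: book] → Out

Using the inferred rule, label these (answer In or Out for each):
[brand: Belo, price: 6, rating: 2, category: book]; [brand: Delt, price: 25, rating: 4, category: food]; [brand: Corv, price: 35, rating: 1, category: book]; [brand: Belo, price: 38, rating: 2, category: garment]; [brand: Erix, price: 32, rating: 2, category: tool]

In, Out, In, Out, Out

The common property of the 'In' items is: category is book AND rating ≤ 3. No 'Out' item has it.
[brand: Belo, price: 6, rating: 2, category: book]: In (category is book, rating = 2).
[brand: Delt, price: 25, rating: 4, category: food]: Out (category is food, rating = 4).
[brand: Corv, price: 35, rating: 1, category: book]: In (category is book, rating = 1).
[brand: Belo, price: 38, rating: 2, category: garment]: Out (category is garment, rating = 2).
[brand: Erix, price: 32, rating: 2, category: tool]: Out (category is tool, rating = 2).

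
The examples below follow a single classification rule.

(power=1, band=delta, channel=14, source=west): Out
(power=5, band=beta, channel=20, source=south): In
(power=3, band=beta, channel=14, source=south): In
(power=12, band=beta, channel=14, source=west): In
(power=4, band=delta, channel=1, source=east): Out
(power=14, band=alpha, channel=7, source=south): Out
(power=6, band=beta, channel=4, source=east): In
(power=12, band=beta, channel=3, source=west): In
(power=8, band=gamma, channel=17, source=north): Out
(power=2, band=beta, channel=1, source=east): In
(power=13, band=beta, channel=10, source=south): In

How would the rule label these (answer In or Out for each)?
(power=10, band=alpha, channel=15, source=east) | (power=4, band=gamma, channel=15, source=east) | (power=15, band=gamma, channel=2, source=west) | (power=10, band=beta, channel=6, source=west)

The distinguishing property — band is beta — holds for all the 'In' cases and none of the 'Out' cases.
(power=10, band=alpha, channel=15, source=east): band is alpha, does not fit → Out.
(power=4, band=gamma, channel=15, source=east): band is gamma, does not fit → Out.
(power=15, band=gamma, channel=2, source=west): band is gamma, does not fit → Out.
(power=10, band=beta, channel=6, source=west): band is beta, matches → In.

Out, Out, Out, In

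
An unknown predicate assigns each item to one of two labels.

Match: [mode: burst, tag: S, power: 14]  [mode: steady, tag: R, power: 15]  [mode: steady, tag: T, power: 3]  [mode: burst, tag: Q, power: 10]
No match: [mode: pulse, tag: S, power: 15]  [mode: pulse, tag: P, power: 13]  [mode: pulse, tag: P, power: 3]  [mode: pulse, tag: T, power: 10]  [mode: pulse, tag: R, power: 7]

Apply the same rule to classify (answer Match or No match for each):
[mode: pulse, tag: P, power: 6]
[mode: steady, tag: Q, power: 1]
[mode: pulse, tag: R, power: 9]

Checking candidate rules against both groups, what survives is: mode is not pulse.
[mode: pulse, tag: P, power: 6]: No match (mode is pulse). [mode: steady, tag: Q, power: 1]: Match (mode is steady). [mode: pulse, tag: R, power: 9]: No match (mode is pulse).

No match, Match, No match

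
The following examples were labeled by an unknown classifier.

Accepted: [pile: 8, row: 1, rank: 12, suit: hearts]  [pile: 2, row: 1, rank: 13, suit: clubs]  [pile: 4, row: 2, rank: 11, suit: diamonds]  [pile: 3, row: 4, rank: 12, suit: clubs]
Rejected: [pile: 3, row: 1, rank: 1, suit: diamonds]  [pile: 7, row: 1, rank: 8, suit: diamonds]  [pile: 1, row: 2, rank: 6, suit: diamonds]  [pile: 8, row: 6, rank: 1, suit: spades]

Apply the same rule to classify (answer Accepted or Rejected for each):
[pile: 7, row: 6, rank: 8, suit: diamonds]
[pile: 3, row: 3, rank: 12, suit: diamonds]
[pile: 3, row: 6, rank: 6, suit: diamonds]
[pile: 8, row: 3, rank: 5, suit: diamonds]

Rejected, Accepted, Rejected, Rejected

Rule: rank ≥ 11. This holds for each 'Accepted' example and fails for each 'Rejected' one.
[pile: 7, row: 6, rank: 8, suit: diamonds]: rank = 8 — doesn't match, so Rejected.
[pile: 3, row: 3, rank: 12, suit: diamonds]: rank = 12 — has this property, so Accepted.
[pile: 3, row: 6, rank: 6, suit: diamonds]: rank = 6 — doesn't match, so Rejected.
[pile: 8, row: 3, rank: 5, suit: diamonds]: rank = 5 — doesn't match, so Rejected.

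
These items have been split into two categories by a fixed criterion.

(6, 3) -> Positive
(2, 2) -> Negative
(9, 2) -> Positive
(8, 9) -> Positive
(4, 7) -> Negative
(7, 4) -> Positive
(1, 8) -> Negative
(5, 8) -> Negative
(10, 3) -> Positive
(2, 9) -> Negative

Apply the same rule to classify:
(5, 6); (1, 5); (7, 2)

Negative, Negative, Positive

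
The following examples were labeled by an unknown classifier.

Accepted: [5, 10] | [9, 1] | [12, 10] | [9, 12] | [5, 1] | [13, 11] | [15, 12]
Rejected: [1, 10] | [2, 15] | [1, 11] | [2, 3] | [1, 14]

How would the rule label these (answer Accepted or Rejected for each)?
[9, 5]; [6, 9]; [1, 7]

Accepted, Accepted, Rejected

A rule that fits every label: first ≥ 3 — true of each 'Accepted' example, false of each 'Rejected' one.
[9, 5]: first 9, qualifies → Accepted.
[6, 9]: first 6, qualifies → Accepted.
[1, 7]: first 1, lacks this property → Rejected.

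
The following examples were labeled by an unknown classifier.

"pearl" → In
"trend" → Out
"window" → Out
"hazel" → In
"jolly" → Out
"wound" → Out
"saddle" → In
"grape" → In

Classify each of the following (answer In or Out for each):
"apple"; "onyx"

In, Out

The pattern is that an item is 'In' exactly when: contains 'a'.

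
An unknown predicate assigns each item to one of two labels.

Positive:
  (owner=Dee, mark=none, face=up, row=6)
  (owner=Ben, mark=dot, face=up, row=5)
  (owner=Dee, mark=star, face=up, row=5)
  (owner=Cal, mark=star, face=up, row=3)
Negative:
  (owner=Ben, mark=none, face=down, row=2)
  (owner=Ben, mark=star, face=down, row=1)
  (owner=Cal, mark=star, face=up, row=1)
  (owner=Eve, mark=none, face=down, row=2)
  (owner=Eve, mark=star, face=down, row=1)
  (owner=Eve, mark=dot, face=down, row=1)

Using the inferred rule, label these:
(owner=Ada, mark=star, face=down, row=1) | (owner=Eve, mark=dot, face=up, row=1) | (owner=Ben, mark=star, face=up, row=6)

Negative, Negative, Positive

All 'Positive' examples share one property — row ≥ 3 — and every 'Negative' example lacks it.
(owner=Ada, mark=star, face=down, row=1): row = 1, doesn't qualify → Negative. (owner=Eve, mark=dot, face=up, row=1): row = 1, doesn't qualify → Negative. (owner=Ben, mark=star, face=up, row=6): row = 6, fits → Positive.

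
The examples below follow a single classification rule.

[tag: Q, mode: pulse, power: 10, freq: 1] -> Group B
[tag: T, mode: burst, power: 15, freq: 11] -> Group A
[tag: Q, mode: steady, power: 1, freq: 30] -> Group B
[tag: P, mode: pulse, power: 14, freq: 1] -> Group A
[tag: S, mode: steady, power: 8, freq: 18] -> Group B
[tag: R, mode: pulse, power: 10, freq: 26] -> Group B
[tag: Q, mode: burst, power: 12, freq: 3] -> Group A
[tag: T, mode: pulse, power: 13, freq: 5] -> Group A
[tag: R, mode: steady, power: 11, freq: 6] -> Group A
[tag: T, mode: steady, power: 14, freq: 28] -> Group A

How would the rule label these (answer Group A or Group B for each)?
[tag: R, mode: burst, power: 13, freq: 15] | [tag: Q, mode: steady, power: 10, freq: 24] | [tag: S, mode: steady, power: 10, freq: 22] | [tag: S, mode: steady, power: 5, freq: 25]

Group A, Group B, Group B, Group B

A rule that fits every label: power ≥ 11 — true of each 'Group A' example, false of each 'Group B' one.
[tag: R, mode: burst, power: 13, freq: 15] — power = 13, hence Group A. [tag: Q, mode: steady, power: 10, freq: 24] — power = 10, hence Group B. [tag: S, mode: steady, power: 10, freq: 22] — power = 10, hence Group B. [tag: S, mode: steady, power: 5, freq: 25] — power = 5, hence Group B.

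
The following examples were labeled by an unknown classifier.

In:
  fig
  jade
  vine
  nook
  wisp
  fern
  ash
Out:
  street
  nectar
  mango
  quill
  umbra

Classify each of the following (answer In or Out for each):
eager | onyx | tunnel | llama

Out, In, Out, Out

The common property of the 'In' items is: length ≤ 4. No 'Out' item has it.
Out: eager, since length 5.
In: onyx, since length 4.
Out: tunnel, since length 6.
Out: llama, since length 5.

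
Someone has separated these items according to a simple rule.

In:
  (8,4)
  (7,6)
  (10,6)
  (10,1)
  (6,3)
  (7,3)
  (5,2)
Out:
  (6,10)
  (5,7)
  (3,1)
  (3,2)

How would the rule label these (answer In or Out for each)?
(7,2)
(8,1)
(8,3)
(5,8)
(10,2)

A rule that fits every label: first > second AND sum ≥ 7 — true of each 'In' example, false of each 'Out' one.
(7,2): In (7 > 2, 7+2 = 9). (8,1): In (8 > 1, 8+1 = 9). (8,3): In (8 > 3, 8+3 = 11). (5,8): Out (5 < 8, 5+8 = 13). (10,2): In (10 > 2, 10+2 = 12).

In, In, In, Out, In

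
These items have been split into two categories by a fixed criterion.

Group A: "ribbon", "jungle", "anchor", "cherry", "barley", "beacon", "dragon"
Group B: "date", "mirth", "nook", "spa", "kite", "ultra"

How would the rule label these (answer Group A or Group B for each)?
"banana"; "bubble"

Group A, Group A

One predicate separates the groups cleanly: length 6.
"banana": length 6, meets the rule → Group A. "bubble": length 6, meets the rule → Group A.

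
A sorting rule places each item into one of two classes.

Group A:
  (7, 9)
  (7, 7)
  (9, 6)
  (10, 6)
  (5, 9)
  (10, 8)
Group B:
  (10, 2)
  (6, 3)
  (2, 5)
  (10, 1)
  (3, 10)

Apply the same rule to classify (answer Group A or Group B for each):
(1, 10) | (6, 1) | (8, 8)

Group B, Group B, Group A

Every 'Group A' example satisfies: sum ≥ 14. None of the 'Group B' examples do.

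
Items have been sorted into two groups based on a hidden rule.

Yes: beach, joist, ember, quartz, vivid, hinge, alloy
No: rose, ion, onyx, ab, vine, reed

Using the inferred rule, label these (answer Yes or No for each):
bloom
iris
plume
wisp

One predicate separates the groups cleanly: length ≥ 5.
Yes: bloom, since length 5.
No: iris, since length 4.
Yes: plume, since length 5.
No: wisp, since length 4.

Yes, No, Yes, No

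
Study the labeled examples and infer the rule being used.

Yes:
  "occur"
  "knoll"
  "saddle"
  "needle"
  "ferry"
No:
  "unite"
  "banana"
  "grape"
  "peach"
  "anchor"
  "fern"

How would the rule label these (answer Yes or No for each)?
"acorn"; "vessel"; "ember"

Comparing the two groups points to one rule — has a double letter.

No, Yes, No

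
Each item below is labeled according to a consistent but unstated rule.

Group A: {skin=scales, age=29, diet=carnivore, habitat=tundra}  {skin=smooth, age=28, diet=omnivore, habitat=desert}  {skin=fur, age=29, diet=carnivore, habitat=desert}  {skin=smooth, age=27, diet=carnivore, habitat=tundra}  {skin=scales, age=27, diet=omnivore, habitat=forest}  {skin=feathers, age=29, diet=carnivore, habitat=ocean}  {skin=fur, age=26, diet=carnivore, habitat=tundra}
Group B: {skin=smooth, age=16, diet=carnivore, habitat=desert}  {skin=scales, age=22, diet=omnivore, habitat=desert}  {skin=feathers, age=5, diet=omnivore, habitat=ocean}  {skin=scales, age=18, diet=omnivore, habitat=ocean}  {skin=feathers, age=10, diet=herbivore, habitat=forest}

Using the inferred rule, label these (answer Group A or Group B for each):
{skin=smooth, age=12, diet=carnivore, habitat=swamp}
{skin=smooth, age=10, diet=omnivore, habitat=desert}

Group B, Group B

The pattern is that an item is 'Group A' exactly when: age ≥ 26.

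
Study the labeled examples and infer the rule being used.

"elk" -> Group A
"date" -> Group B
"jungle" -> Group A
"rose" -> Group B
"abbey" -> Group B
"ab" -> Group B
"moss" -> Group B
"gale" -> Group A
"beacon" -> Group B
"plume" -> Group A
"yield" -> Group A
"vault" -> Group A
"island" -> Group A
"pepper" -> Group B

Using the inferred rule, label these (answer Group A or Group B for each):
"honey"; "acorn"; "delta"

Group B, Group B, Group A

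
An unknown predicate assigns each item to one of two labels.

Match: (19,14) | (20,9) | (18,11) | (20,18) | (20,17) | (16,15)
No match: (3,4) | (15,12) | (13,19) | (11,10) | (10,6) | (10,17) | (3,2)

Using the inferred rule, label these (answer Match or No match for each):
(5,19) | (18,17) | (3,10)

All 'Match' examples share one property — first ≥ 16 — and every 'No match' example lacks it.
No match: (5,19), since first 5. Match: (18,17), since first 18. No match: (3,10), since first 3.

No match, Match, No match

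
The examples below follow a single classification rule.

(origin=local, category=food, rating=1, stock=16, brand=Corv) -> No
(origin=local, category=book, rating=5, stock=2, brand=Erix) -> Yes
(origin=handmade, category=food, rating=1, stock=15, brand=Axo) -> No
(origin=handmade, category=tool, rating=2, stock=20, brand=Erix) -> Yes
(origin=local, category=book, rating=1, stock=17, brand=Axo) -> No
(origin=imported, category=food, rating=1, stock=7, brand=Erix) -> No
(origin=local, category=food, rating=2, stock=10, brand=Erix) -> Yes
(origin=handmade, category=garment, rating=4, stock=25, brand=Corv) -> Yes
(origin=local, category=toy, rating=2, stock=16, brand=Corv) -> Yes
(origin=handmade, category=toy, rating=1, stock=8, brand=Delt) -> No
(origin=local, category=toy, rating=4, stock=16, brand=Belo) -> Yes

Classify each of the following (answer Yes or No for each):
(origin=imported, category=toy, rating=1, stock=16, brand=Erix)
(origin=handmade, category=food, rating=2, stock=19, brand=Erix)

No, Yes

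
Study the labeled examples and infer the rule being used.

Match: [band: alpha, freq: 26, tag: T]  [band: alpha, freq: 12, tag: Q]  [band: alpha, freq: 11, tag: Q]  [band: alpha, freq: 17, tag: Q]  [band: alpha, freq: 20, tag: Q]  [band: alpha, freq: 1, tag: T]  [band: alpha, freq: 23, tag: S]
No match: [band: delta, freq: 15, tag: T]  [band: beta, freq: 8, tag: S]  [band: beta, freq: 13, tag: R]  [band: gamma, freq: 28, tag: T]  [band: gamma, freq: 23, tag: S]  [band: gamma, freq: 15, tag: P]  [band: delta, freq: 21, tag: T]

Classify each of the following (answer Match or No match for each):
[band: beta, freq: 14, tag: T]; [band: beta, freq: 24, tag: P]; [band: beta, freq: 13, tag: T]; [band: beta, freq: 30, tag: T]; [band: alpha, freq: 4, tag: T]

Looking at the examples, the only property every 'Match' case has and every 'No match' case lacks is: band is alpha.

No match, No match, No match, No match, Match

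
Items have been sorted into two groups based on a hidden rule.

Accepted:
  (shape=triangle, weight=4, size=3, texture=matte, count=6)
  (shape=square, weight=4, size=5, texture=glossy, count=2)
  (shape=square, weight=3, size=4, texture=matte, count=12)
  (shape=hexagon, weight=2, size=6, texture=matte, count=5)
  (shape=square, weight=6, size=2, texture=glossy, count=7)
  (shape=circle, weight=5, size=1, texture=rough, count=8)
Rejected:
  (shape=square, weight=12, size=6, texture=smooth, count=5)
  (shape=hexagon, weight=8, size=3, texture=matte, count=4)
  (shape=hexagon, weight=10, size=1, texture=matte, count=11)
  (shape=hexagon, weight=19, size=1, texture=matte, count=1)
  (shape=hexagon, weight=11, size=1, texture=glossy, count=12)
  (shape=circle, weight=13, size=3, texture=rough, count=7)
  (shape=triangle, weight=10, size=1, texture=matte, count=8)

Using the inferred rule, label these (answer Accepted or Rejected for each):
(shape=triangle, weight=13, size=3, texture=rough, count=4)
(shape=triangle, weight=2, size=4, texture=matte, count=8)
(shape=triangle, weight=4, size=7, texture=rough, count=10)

Rejected, Accepted, Accepted

A rule that fits every label: weight ≤ 6 — true of each 'Accepted' example, false of each 'Rejected' one.
(shape=triangle, weight=13, size=3, texture=rough, count=4): weight = 13, fails the rule → Rejected. (shape=triangle, weight=2, size=4, texture=matte, count=8): weight = 2, fits → Accepted. (shape=triangle, weight=4, size=7, texture=rough, count=10): weight = 4, fits → Accepted.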